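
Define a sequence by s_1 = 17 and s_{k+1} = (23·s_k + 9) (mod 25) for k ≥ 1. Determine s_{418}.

We have s_1 = 17,  s_2 = 0,  s_3 = 9,  s_4 = 16,  s_5 = 2,  s_6 = 5,  s_7 = 24,  s_8 = 11,  s_9 = 12,  s_{10} = 10,  s_{11} = 14,  s_{12} = 6,  s_{13} = 22,  s_{14} = 15,  s_{15} = 4,  s_{16} = 1,  s_{17} = 7,  s_{18} = 20,  s_{19} = 19,  s_{20} = 21,  s_{21} = 17.
The sequence repeats with period 20.
(418 - 1) mod 20 = 17, so s_{418} = s_{18} = 20.

20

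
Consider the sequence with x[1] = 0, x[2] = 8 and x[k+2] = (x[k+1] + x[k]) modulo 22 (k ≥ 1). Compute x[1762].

Computing terms: x[1] = 0; x[2] = 8; x[3] = 8; x[4] = 16; x[5] = 2; x[6] = 18; x[7] = 20; x[8] = 16; x[9] = 14; x[10] = 8; x[11] = 0; x[12] = 8.
Since (x[11], x[12]) = (x[1], x[2]) = (0, 8) (two consecutive terms determine the rest), the sequence is periodic with period 10.
(1762 - 1) mod 10 = 1, so x[1762] = x[2] = 8.

8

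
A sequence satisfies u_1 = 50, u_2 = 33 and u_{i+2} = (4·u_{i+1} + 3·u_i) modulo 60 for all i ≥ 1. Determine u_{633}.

u_1 = 50,  u_2 = 33,  u_3 = 42,  u_4 = 27,  u_5 = 54,  u_6 = 57,  u_7 = 30,  u_8 = 51,  u_9 = 54,  u_{10} = 9,  u_{11} = 18,  u_{12} = 39,  u_{13} = 30,  u_{14} = 57,  u_{15} = 18,  u_{16} = 3,  u_{17} = 6,  u_{18} = 33,  u_{19} = 30,  u_{20} = 39,  u_{21} = 6,  u_{22} = 21,  u_{23} = 42,  u_{24} = 51,  u_{25} = 30,  u_{26} = 33,  u_{27} = 42.
Since (u_{26}, u_{27}) = (u_2, u_3) = (33, 42) (two consecutive terms determine the rest), the sequence is eventually periodic: after a pre-period of length 1 it cycles with period 24.
For i ≥ 2, u_i depends only on (i - 2) mod 24. (633 - 2) mod 24 = 7, so u_{633} = u_9 = 54.

54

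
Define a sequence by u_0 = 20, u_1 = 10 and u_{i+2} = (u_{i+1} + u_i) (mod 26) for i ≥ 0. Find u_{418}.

4

We have u_0 = 20, u_1 = 10, u_2 = 4, u_3 = 14, u_4 = 18, u_5 = 6, u_6 = 24, u_7 = 4, u_8 = 2, u_9 = 6, u_{10} = 8, u_{11} = 14, u_{12} = 22, u_{13} = 10, u_{14} = 6, u_{15} = 16, u_{16} = 22, u_{17} = 12, u_{18} = 8, u_{19} = 20, u_{20} = 2, u_{21} = 22, u_{22} = 24, u_{23} = 20, u_{24} = 18, u_{25} = 12, u_{26} = 4, u_{27} = 16, u_{28} = 20, u_{29} = 10.
The sequence repeats with period 28.
So u_{418} = u_{0 + ((418-0) mod 28)} = u_{26} = 4.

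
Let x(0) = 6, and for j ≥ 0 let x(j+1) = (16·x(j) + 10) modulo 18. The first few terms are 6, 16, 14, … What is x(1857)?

x(0) = 6, x(1) = 16, x(2) = 14, x(3) = 0, x(4) = 10, x(5) = 8, x(6) = 12, x(7) = 4, x(8) = 2, x(9) = 6.
The sequence repeats with period 9.
So x(1857) = x(0 + ((1857-0) mod 9)) = x(3) = 0.

0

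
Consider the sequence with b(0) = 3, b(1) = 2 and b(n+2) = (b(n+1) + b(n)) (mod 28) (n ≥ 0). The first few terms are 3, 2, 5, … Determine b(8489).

b(0) = 3,  b(1) = 2,  b(2) = 5,  b(3) = 7,  b(4) = 12,  b(5) = 19,  b(6) = 3,  b(7) = 22,  b(8) = 25,  b(9) = 19,  b(10) = 16,  b(11) = 7,  b(12) = 23,  b(13) = 2,  b(14) = 25,  b(15) = 27,  b(16) = 24,  b(17) = 23,  b(18) = 19,  b(19) = 14,  b(20) = 5,  b(21) = 19,  b(22) = 24,  b(23) = 15,  b(24) = 11,  b(25) = 26,  b(26) = 9,  b(27) = 7,  b(28) = 16,  b(29) = 23,  b(30) = 11,  b(31) = 6,  b(32) = 17,  b(33) = 23,  b(34) = 12,  b(35) = 7,  b(36) = 19,  b(37) = 26,  b(38) = 17,  b(39) = 15,  b(40) = 4,  b(41) = 19,  b(42) = 23,  b(43) = 14,  b(44) = 9,  b(45) = 23,  b(46) = 4,  b(47) = 27,  b(48) = 3,  b(49) = 2.
Since (b(48), b(49)) = (b(0), b(1)) = (3, 2) (two consecutive terms determine the rest), the sequence is periodic with period 48.
(8489 - 0) mod 48 = 41, so b(8489) = b(41) = 19.

19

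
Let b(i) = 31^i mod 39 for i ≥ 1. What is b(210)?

b(1) = 31; b(2) = 25; b(3) = 34; b(4) = 1; b(5) = 31.
Since b(5) = b(1) = 31, the sequence is periodic with period 4.
(210 - 1) mod 4 = 1, so b(210) = b(2) = 25.

25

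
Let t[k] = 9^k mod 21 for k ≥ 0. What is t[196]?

Listing terms: t[0] = 1; t[1] = 9; t[2] = 18; t[3] = 15; t[4] = 9.
Since t[4] = t[1] = 9, the sequence is eventually periodic: after a pre-period of length 1 it cycles with period 3.
For k ≥ 1, t[k] depends only on (k - 1) mod 3. (196 - 1) mod 3 = 0, so t[196] = t[1] = 9.

9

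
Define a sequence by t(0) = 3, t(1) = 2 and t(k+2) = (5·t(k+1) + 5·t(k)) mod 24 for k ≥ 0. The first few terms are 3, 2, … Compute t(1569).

We have t(0) = 3, t(1) = 2, t(2) = 1, t(3) = 15, t(4) = 8, t(5) = 19, t(6) = 15, t(7) = 2, t(8) = 13, t(9) = 3, t(10) = 8, t(11) = 7, t(12) = 3, t(13) = 2.
Since (t(12), t(13)) = (t(0), t(1)) = (3, 2) (two consecutive terms determine the rest), the sequence is periodic with period 12.
So t(1569) = t(0 + ((1569-0) mod 12)) = t(9) = 3.

3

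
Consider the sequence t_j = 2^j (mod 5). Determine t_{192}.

1

We have t_1 = 2,  t_2 = 4,  t_3 = 3,  t_4 = 1,  t_5 = 2.
Since t_5 = t_1 = 2, the sequence is periodic with period 4.
(192 - 1) mod 4 = 3, so t_{192} = t_4 = 1.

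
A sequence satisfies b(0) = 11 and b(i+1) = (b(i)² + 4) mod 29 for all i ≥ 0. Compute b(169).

10

Listing terms: b(0) = 11, b(1) = 9, b(2) = 27, b(3) = 8, b(4) = 10, b(5) = 17, b(6) = 3, b(7) = 13, b(8) = 28, b(9) = 5, b(10) = 0, b(11) = 4, b(12) = 20, b(13) = 27.
Since b(13) = b(2) = 27, the sequence is eventually periodic: after a pre-period of length 2 it cycles with period 11.
For i ≥ 2, b(i) depends only on (i - 2) mod 11. (169 - 2) mod 11 = 2, so b(169) = b(4) = 10.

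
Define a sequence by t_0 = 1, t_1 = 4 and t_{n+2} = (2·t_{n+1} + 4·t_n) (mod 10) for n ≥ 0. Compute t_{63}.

t_0 = 1, t_1 = 4, t_2 = 2, t_3 = 0, t_4 = 8, t_5 = 6, t_6 = 4, t_7 = 2.
Since (t_6, t_7) = (t_1, t_2) = (4, 2) (two consecutive terms determine the rest), the sequence is eventually periodic: after a pre-period of length 1 it cycles with period 5.
For n ≥ 1, t_n depends only on (n - 1) mod 5. (63 - 1) mod 5 = 2, so t_{63} = t_3 = 0.

0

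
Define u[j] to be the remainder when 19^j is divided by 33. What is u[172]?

31

Listing terms: u[0] = 1,  u[1] = 19,  u[2] = 31,  u[3] = 28,  u[4] = 4,  u[5] = 10,  u[6] = 25,  u[7] = 13,  u[8] = 16,  u[9] = 7,  u[10] = 1.
The sequence repeats with period 10.
(172 - 0) mod 10 = 2, so u[172] = u[2] = 31.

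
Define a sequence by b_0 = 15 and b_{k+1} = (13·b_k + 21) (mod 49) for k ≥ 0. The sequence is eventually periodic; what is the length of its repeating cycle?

14

Listing terms: b_0 = 15; b_1 = 20; b_2 = 36; b_3 = 48; b_4 = 8; b_5 = 27; b_6 = 29; b_7 = 6; b_8 = 1; b_9 = 34; b_{10} = 22; b_{11} = 13; b_{12} = 43; b_{13} = 41; b_{14} = 15.
Since b_{14} = b_0 = 15, the sequence is periodic with period 14.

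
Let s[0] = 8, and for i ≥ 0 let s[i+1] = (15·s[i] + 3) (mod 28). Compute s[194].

16

Listing terms: s[0] = 8,  s[1] = 11,  s[2] = 0,  s[3] = 3,  s[4] = 20,  s[5] = 23,  s[6] = 12,  s[7] = 15,  s[8] = 4,  s[9] = 7,  s[10] = 24,  s[11] = 27,  s[12] = 16,  s[13] = 19,  s[14] = 8.
The sequence repeats with period 14.
So s[194] = s[0 + ((194-0) mod 14)] = s[12] = 16.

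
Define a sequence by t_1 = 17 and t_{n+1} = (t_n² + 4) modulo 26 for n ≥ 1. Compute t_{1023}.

Computing terms: t_1 = 17; t_2 = 7; t_3 = 1; t_4 = 5; t_5 = 3; t_6 = 13; t_7 = 17.
The sequence repeats with period 6.
So t_{1023} = t_{1 + ((1023-1) mod 6)} = t_3 = 1.

1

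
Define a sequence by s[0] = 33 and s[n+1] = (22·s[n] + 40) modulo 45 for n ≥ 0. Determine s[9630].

We have s[0] = 33, s[1] = 1, s[2] = 17, s[3] = 9, s[4] = 13, s[5] = 11, s[6] = 12, s[7] = 34, s[8] = 23, s[9] = 6, s[10] = 37, s[11] = 44, s[12] = 18, s[13] = 31, s[14] = 2, s[15] = 39, s[16] = 43, s[17] = 41, s[18] = 42, s[19] = 19, s[20] = 8, s[21] = 36, s[22] = 22, s[23] = 29, s[24] = 3, s[25] = 16, s[26] = 32, s[27] = 24, s[28] = 28, s[29] = 26, s[30] = 27, s[31] = 4, s[32] = 38, s[33] = 21, s[34] = 7, s[35] = 14, s[36] = 33.
The sequence repeats with period 36.
(9630 - 0) mod 36 = 18, so s[9630] = s[18] = 42.

42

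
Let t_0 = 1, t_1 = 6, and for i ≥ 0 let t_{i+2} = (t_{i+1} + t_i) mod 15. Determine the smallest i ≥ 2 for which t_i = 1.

Listing terms: t_0 = 1,  t_1 = 6,  t_2 = 7,  t_3 = 13,  t_4 = 5,  t_5 = 3,  t_6 = 8,  t_7 = 11,  t_8 = 4,  t_9 = 0,  t_{10} = 4,  t_{11} = 4,  t_{12} = 8,  t_{13} = 12,  t_{14} = 5,  t_{15} = 2,  t_{16} = 7,  t_{17} = 9,  t_{18} = 1,  t_{19} = 10,  t_{20} = 11,  t_{21} = 6,  t_{22} = 2,  t_{23} = 8,  t_{24} = 10,  t_{25} = 3,  t_{26} = 13,  t_{27} = 1,  t_{28} = 14,  t_{29} = 0,  t_{30} = 14,  t_{31} = 14,  t_{32} = 13,  t_{33} = 12,  t_{34} = 10,  t_{35} = 7,  t_{36} = 2,  t_{37} = 9,  t_{38} = 11,  t_{39} = 5,  t_{40} = 1,  t_{41} = 6.
Since (t_{40}, t_{41}) = (t_0, t_1) = (1, 6) (two consecutive terms determine the rest), the sequence is periodic with period 40.
The value 1 first appears (with i ≥ 2) at t_{18}.

18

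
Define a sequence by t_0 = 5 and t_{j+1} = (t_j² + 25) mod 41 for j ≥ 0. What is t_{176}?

Listing terms: t_0 = 5; t_1 = 9; t_2 = 24; t_3 = 27; t_4 = 16; t_5 = 35; t_6 = 20; t_7 = 15; t_8 = 4; t_9 = 0; t_{10} = 25; t_{11} = 35.
Since t_{11} = t_5 = 35, the sequence is eventually periodic: after a pre-period of length 5 it cycles with period 6.
For j ≥ 5, t_j depends only on (j - 5) mod 6. (176 - 5) mod 6 = 3, so t_{176} = t_8 = 4.

4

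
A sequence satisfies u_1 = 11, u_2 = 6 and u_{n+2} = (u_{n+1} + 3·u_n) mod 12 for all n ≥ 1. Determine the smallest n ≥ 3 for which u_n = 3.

3

Listing terms: u_1 = 11, u_2 = 6, u_3 = 3, u_4 = 9, u_5 = 6, u_6 = 9, u_7 = 3, u_8 = 6, u_9 = 3.
Since (u_8, u_9) = (u_2, u_3) = (6, 3) (two consecutive terms determine the rest), the sequence is eventually periodic: after a pre-period of length 1 it cycles with period 6.
The value 3 first appears (with n ≥ 3) at u_3.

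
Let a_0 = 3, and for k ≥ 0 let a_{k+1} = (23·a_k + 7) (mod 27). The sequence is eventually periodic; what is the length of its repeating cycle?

Listing terms: a_0 = 3, a_1 = 22, a_2 = 0, a_3 = 7, a_4 = 6, a_5 = 10, a_6 = 21, a_7 = 4, a_8 = 18, a_9 = 16, a_{10} = 24, a_{11} = 19, a_{12} = 12, a_{13} = 13, a_{14} = 9, a_{15} = 25, a_{16} = 15, a_{17} = 1, a_{18} = 3.
Since a_{18} = a_0 = 3, the sequence is periodic with period 18.

18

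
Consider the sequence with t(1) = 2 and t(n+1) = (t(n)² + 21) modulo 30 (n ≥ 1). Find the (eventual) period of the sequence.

6

t(1) = 2; t(2) = 25; t(3) = 16; t(4) = 7; t(5) = 10; t(6) = 1; t(7) = 22; t(8) = 25.
Since t(8) = t(2) = 25, the sequence is eventually periodic: after a pre-period of length 1 it cycles with period 6.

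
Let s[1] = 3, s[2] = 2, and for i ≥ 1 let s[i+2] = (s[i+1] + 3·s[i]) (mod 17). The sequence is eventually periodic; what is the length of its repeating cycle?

We have s[1] = 3; s[2] = 2; s[3] = 11; s[4] = 0; s[5] = 16; s[6] = 16; s[7] = 13; s[8] = 10; s[9] = 15; s[10] = 11; s[11] = 5; s[12] = 4; s[13] = 2; s[14] = 14; s[15] = 3; s[16] = 11; s[17] = 3; s[18] = 2.
The sequence repeats with period 16.

16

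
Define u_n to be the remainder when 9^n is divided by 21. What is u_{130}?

9

We have u_1 = 9,  u_2 = 18,  u_3 = 15,  u_4 = 9.
The sequence repeats with period 3.
So u_{130} = u_{1 + ((130-1) mod 3)} = u_1 = 9.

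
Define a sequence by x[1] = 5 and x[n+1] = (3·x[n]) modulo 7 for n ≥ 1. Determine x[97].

5

Listing terms: x[1] = 5, x[2] = 1, x[3] = 3, x[4] = 2, x[5] = 6, x[6] = 4, x[7] = 5.
Since x[7] = x[1] = 5, the sequence is periodic with period 6.
So x[97] = x[1 + ((97-1) mod 6)] = x[1] = 5.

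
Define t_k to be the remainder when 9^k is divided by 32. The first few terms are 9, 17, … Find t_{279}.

Listing terms: t_1 = 9, t_2 = 17, t_3 = 25, t_4 = 1, t_5 = 9.
Since t_5 = t_1 = 9, the sequence is periodic with period 4.
So t_{279} = t_{1 + ((279-1) mod 4)} = t_3 = 25.

25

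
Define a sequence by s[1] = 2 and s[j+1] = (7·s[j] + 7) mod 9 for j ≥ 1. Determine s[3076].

8

Listing terms: s[1] = 2; s[2] = 3; s[3] = 1; s[4] = 5; s[5] = 6; s[6] = 4; s[7] = 8; s[8] = 0; s[9] = 7; s[10] = 2.
Since s[10] = s[1] = 2, the sequence is periodic with period 9.
So s[3076] = s[1 + ((3076-1) mod 9)] = s[7] = 8.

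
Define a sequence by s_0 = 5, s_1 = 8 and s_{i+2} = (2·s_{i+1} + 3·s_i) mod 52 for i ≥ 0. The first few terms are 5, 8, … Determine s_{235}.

We have s_0 = 5, s_1 = 8, s_2 = 31, s_3 = 34, s_4 = 5, s_5 = 8.
The sequence repeats with period 4.
So s_{235} = s_{0 + ((235-0) mod 4)} = s_3 = 34.

34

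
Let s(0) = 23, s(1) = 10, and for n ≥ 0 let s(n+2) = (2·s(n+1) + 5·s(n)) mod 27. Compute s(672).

We have s(0) = 23, s(1) = 10, s(2) = 0, s(3) = 23, s(4) = 19, s(5) = 18, s(6) = 23, s(7) = 1, s(8) = 9, s(9) = 23, s(10) = 10.
Since (s(9), s(10)) = (s(0), s(1)) = (23, 10) (two consecutive terms determine the rest), the sequence is periodic with period 9.
(672 - 0) mod 9 = 6, so s(672) = s(6) = 23.

23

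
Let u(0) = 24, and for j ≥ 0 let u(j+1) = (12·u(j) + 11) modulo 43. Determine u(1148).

u(0) = 24,  u(1) = 41,  u(2) = 30,  u(3) = 27,  u(4) = 34,  u(5) = 32,  u(6) = 8,  u(7) = 21,  u(8) = 5,  u(9) = 28,  u(10) = 3,  u(11) = 4,  u(12) = 16,  u(13) = 31,  u(14) = 39,  u(15) = 6,  u(16) = 40,  u(17) = 18,  u(18) = 12,  u(19) = 26,  u(20) = 22,  u(21) = 17,  u(22) = 0,  u(23) = 11,  u(24) = 14,  u(25) = 7,  u(26) = 9,  u(27) = 33,  u(28) = 20,  u(29) = 36,  u(30) = 13,  u(31) = 38,  u(32) = 37,  u(33) = 25,  u(34) = 10,  u(35) = 2,  u(36) = 35,  u(37) = 1,  u(38) = 23,  u(39) = 29,  u(40) = 15,  u(41) = 19,  u(42) = 24.
The sequence repeats with period 42.
(1148 - 0) mod 42 = 14, so u(1148) = u(14) = 39.

39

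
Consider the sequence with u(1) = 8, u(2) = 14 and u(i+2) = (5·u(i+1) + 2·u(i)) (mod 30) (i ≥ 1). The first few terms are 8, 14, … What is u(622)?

26

u(1) = 8; u(2) = 14; u(3) = 26; u(4) = 8; u(5) = 2; u(6) = 26; u(7) = 14; u(8) = 2; u(9) = 8; u(10) = 14.
Since (u(9), u(10)) = (u(1), u(2)) = (8, 14) (two consecutive terms determine the rest), the sequence is periodic with period 8.
(622 - 1) mod 8 = 5, so u(622) = u(6) = 26.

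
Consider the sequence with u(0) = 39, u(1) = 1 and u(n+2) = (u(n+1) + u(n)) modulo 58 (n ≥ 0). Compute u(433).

Listing terms: u(0) = 39; u(1) = 1; u(2) = 40; u(3) = 41; u(4) = 23; u(5) = 6; u(6) = 29; u(7) = 35; u(8) = 6; u(9) = 41; u(10) = 47; u(11) = 30; u(12) = 19; u(13) = 49; u(14) = 10; u(15) = 1; u(16) = 11; u(17) = 12; u(18) = 23; u(19) = 35; u(20) = 0; u(21) = 35; u(22) = 35; u(23) = 12; u(24) = 47; u(25) = 1; u(26) = 48; u(27) = 49; u(28) = 39; u(29) = 30; u(30) = 11; u(31) = 41; u(32) = 52; u(33) = 35; u(34) = 29; u(35) = 6; u(36) = 35; u(37) = 41; u(38) = 18; u(39) = 1; u(40) = 19; u(41) = 20; u(42) = 39; u(43) = 1.
The sequence repeats with period 42.
(433 - 0) mod 42 = 13, so u(433) = u(13) = 49.

49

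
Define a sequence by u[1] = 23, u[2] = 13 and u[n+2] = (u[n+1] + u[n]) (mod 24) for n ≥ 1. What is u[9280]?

Computing terms: u[1] = 23, u[2] = 13, u[3] = 12, u[4] = 1, u[5] = 13, u[6] = 14, u[7] = 3, u[8] = 17, u[9] = 20, u[10] = 13, u[11] = 9, u[12] = 22, u[13] = 7, u[14] = 5, u[15] = 12, u[16] = 17, u[17] = 5, u[18] = 22, u[19] = 3, u[20] = 1, u[21] = 4, u[22] = 5, u[23] = 9, u[24] = 14, u[25] = 23, u[26] = 13.
The sequence repeats with period 24.
(9280 - 1) mod 24 = 15, so u[9280] = u[16] = 17.

17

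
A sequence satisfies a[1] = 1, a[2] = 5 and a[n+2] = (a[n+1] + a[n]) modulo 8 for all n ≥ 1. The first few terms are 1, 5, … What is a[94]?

7

We have a[1] = 1; a[2] = 5; a[3] = 6; a[4] = 3; a[5] = 1; a[6] = 4; a[7] = 5; a[8] = 1; a[9] = 6; a[10] = 7; a[11] = 5; a[12] = 4; a[13] = 1; a[14] = 5.
The sequence repeats with period 12.
So a[94] = a[1 + ((94-1) mod 12)] = a[10] = 7.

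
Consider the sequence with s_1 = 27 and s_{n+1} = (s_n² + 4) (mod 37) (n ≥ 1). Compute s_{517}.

20

We have s_1 = 27,  s_2 = 30,  s_3 = 16,  s_4 = 1,  s_5 = 5,  s_6 = 29,  s_7 = 31,  s_8 = 3,  s_9 = 13,  s_{10} = 25,  s_{11} = 0,  s_{12} = 4,  s_{13} = 20,  s_{14} = 34,  s_{15} = 13.
Since s_{15} = s_9 = 13, the sequence is eventually periodic: after a pre-period of length 8 it cycles with period 6.
For n ≥ 9, s_n depends only on (n - 9) mod 6. (517 - 9) mod 6 = 4, so s_{517} = s_{13} = 20.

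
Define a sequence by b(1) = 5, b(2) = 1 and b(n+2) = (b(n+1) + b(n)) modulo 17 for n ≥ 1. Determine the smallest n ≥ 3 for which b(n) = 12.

Computing terms: b(1) = 5; b(2) = 1; b(3) = 6; b(4) = 7; b(5) = 13; b(6) = 3; b(7) = 16; b(8) = 2; b(9) = 1; b(10) = 3; b(11) = 4; b(12) = 7; b(13) = 11; b(14) = 1; b(15) = 12; b(16) = 13; b(17) = 8; b(18) = 4; b(19) = 12; b(20) = 16; b(21) = 11; b(22) = 10; b(23) = 4; b(24) = 14; b(25) = 1; b(26) = 15; b(27) = 16; b(28) = 14; b(29) = 13; b(30) = 10; b(31) = 6; b(32) = 16; b(33) = 5; b(34) = 4; b(35) = 9; b(36) = 13; b(37) = 5; b(38) = 1.
Since (b(37), b(38)) = (b(1), b(2)) = (5, 1) (two consecutive terms determine the rest), the sequence is periodic with period 36.
The value 12 first appears (with n ≥ 3) at b(15).

15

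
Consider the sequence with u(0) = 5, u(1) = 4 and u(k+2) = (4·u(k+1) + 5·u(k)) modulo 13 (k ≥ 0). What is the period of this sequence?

4

u(0) = 5, u(1) = 4, u(2) = 2, u(3) = 2, u(4) = 5, u(5) = 4.
Since (u(4), u(5)) = (u(0), u(1)) = (5, 4) (two consecutive terms determine the rest), the sequence is periodic with period 4.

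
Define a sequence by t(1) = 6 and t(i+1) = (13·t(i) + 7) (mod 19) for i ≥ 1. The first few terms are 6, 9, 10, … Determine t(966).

11

Listing terms: t(1) = 6, t(2) = 9, t(3) = 10, t(4) = 4, t(5) = 2, t(6) = 14, t(7) = 18, t(8) = 13, t(9) = 5, t(10) = 15, t(11) = 12, t(12) = 11, t(13) = 17, t(14) = 0, t(15) = 7, t(16) = 3, t(17) = 8, t(18) = 16, t(19) = 6.
Since t(19) = t(1) = 6, the sequence is periodic with period 18.
So t(966) = t(1 + ((966-1) mod 18)) = t(12) = 11.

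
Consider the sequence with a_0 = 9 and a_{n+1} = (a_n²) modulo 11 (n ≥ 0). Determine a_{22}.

a_0 = 9,  a_1 = 4,  a_2 = 5,  a_3 = 3,  a_4 = 9.
The sequence repeats with period 4.
So a_{22} = a_{0 + ((22-0) mod 4)} = a_2 = 5.

5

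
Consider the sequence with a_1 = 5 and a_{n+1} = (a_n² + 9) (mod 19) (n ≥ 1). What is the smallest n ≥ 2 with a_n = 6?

3

Listing terms: a_1 = 5; a_2 = 15; a_3 = 6; a_4 = 7; a_5 = 1; a_6 = 10; a_7 = 14; a_8 = 15.
Since a_8 = a_2 = 15, the sequence is eventually periodic: after a pre-period of length 1 it cycles with period 6.
The value 6 first appears (with n ≥ 2) at a_3.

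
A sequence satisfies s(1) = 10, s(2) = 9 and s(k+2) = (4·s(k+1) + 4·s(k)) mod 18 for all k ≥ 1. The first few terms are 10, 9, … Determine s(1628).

We have s(1) = 10, s(2) = 9, s(3) = 4, s(4) = 16, s(5) = 8, s(6) = 6, s(7) = 2, s(8) = 14, s(9) = 10, s(10) = 6, s(11) = 10, s(12) = 10, s(13) = 8, s(14) = 0, s(15) = 14, s(16) = 2, s(17) = 10, s(18) = 12, s(19) = 16, s(20) = 4, s(21) = 8, s(22) = 12, s(23) = 8, s(24) = 8, s(25) = 10, s(26) = 0, s(27) = 4, s(28) = 16.
Since (s(27), s(28)) = (s(3), s(4)) = (4, 16) (two consecutive terms determine the rest), the sequence is eventually periodic: after a pre-period of length 2 it cycles with period 24.
For k ≥ 3, s(k) depends only on (k - 3) mod 24. (1628 - 3) mod 24 = 17, so s(1628) = s(20) = 4.

4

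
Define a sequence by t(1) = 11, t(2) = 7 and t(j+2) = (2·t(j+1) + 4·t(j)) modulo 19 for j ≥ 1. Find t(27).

1

Listing terms: t(1) = 11,  t(2) = 7,  t(3) = 1,  t(4) = 11,  t(5) = 7.
The sequence repeats with period 3.
So t(27) = t(1 + ((27-1) mod 3)) = t(3) = 1.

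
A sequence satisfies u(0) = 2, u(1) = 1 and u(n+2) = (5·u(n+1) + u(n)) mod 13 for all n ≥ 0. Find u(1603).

u(0) = 2; u(1) = 1; u(2) = 7; u(3) = 10; u(4) = 5; u(5) = 9; u(6) = 11; u(7) = 12; u(8) = 6; u(9) = 3; u(10) = 8; u(11) = 4; u(12) = 2; u(13) = 1.
Since (u(12), u(13)) = (u(0), u(1)) = (2, 1) (two consecutive terms determine the rest), the sequence is periodic with period 12.
(1603 - 0) mod 12 = 7, so u(1603) = u(7) = 12.

12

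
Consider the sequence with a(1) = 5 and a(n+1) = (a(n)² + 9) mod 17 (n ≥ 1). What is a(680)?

Computing terms: a(1) = 5, a(2) = 0, a(3) = 9, a(4) = 5.
Since a(4) = a(1) = 5, the sequence is periodic with period 3.
So a(680) = a(1 + ((680-1) mod 3)) = a(2) = 0.

0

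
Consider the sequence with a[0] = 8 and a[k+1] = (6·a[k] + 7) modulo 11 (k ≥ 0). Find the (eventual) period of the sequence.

We have a[0] = 8; a[1] = 0; a[2] = 7; a[3] = 5; a[4] = 4; a[5] = 9; a[6] = 6; a[7] = 10; a[8] = 1; a[9] = 2; a[10] = 8.
The sequence repeats with period 10.

10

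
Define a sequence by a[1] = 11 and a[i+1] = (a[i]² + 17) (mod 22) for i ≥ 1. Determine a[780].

18

We have a[1] = 11; a[2] = 6; a[3] = 9; a[4] = 10; a[5] = 7; a[6] = 0; a[7] = 17; a[8] = 20; a[9] = 21; a[10] = 18; a[11] = 11.
Since a[11] = a[1] = 11, the sequence is periodic with period 10.
So a[780] = a[1 + ((780-1) mod 10)] = a[10] = 18.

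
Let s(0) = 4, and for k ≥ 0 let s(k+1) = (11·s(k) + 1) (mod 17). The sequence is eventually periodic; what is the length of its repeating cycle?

Computing terms: s(0) = 4, s(1) = 11, s(2) = 3, s(3) = 0, s(4) = 1, s(5) = 12, s(6) = 14, s(7) = 2, s(8) = 6, s(9) = 16, s(10) = 7, s(11) = 10, s(12) = 9, s(13) = 15, s(14) = 13, s(15) = 8, s(16) = 4.
The sequence repeats with period 16.

16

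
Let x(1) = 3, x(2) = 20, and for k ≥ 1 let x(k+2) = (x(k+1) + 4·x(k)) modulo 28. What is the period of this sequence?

48

Listing terms: x(1) = 3; x(2) = 20; x(3) = 4; x(4) = 0; x(5) = 16; x(6) = 16; x(7) = 24; x(8) = 4; x(9) = 16; x(10) = 4; x(11) = 12; x(12) = 0; x(13) = 20; x(14) = 20; x(15) = 16; x(16) = 12; x(17) = 20; x(18) = 12; x(19) = 8; x(20) = 0; x(21) = 4; x(22) = 4; x(23) = 20; x(24) = 8; x(25) = 4; x(26) = 8; x(27) = 24; x(28) = 0; x(29) = 12; x(30) = 12; x(31) = 4; x(32) = 24; x(33) = 12; x(34) = 24; x(35) = 16; x(36) = 0; x(37) = 8; x(38) = 8; x(39) = 12; x(40) = 16; x(41) = 8; x(42) = 16; x(43) = 20; x(44) = 0; x(45) = 24; x(46) = 24; x(47) = 8; x(48) = 20; x(49) = 24; x(50) = 20; x(51) = 4.
Since (x(50), x(51)) = (x(2), x(3)) = (20, 4) (two consecutive terms determine the rest), the sequence is eventually periodic: after a pre-period of length 1 it cycles with period 48.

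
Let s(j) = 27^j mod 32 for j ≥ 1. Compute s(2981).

s(1) = 27; s(2) = 25; s(3) = 3; s(4) = 17; s(5) = 11; s(6) = 9; s(7) = 19; s(8) = 1; s(9) = 27.
The sequence repeats with period 8.
So s(2981) = s(1 + ((2981-1) mod 8)) = s(5) = 11.

11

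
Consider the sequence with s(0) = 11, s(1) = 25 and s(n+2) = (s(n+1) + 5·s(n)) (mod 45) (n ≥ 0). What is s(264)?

We have s(0) = 11,  s(1) = 25,  s(2) = 35,  s(3) = 25,  s(4) = 20,  s(5) = 10,  s(6) = 20,  s(7) = 25,  s(8) = 35.
Since (s(7), s(8)) = (s(1), s(2)) = (25, 35) (two consecutive terms determine the rest), the sequence is eventually periodic: after a pre-period of length 1 it cycles with period 6.
For n ≥ 1, s(n) depends only on (n - 1) mod 6. (264 - 1) mod 6 = 5, so s(264) = s(6) = 20.

20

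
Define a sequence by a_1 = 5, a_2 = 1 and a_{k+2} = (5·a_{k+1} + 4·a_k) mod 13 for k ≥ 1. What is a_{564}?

4

Listing terms: a_1 = 5; a_2 = 1; a_3 = 12; a_4 = 12; a_5 = 4; a_6 = 3; a_7 = 5; a_8 = 11; a_9 = 10; a_{10} = 3; a_{11} = 3; a_{12} = 1; a_{13} = 4; a_{14} = 11; a_{15} = 6; a_{16} = 9; a_{17} = 4; a_{18} = 4; a_{19} = 10; a_{20} = 1; a_{21} = 6; a_{22} = 8; a_{23} = 12; a_{24} = 1; a_{25} = 1; a_{26} = 9; a_{27} = 10; a_{28} = 8; a_{29} = 2; a_{30} = 3; a_{31} = 10; a_{32} = 10; a_{33} = 12; a_{34} = 9; a_{35} = 2; a_{36} = 7; a_{37} = 4; a_{38} = 9; a_{39} = 9; a_{40} = 3; a_{41} = 12; a_{42} = 7; a_{43} = 5; a_{44} = 1.
The sequence repeats with period 42.
(564 - 1) mod 42 = 17, so a_{564} = a_{18} = 4.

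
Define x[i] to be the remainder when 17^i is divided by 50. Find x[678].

9

We have x[1] = 17,  x[2] = 39,  x[3] = 13,  x[4] = 21,  x[5] = 7,  x[6] = 19,  x[7] = 23,  x[8] = 41,  x[9] = 47,  x[10] = 49,  x[11] = 33,  x[12] = 11,  x[13] = 37,  x[14] = 29,  x[15] = 43,  x[16] = 31,  x[17] = 27,  x[18] = 9,  x[19] = 3,  x[20] = 1,  x[21] = 17.
Since x[21] = x[1] = 17, the sequence is periodic with period 20.
So x[678] = x[1 + ((678-1) mod 20)] = x[18] = 9.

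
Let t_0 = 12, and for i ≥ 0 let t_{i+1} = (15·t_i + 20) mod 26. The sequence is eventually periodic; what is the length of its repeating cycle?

Computing terms: t_0 = 12, t_1 = 18, t_2 = 4, t_3 = 2, t_4 = 24, t_5 = 16, t_6 = 0, t_7 = 20, t_8 = 8, t_9 = 10, t_{10} = 14, t_{11} = 22, t_{12} = 12.
Since t_{12} = t_0 = 12, the sequence is periodic with period 12.

12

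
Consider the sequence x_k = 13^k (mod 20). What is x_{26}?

We have x_1 = 13,  x_2 = 9,  x_3 = 17,  x_4 = 1,  x_5 = 13.
The sequence repeats with period 4.
So x_{26} = x_{1 + ((26-1) mod 4)} = x_2 = 9.

9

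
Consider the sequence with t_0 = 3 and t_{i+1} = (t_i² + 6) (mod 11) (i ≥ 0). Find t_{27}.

Listing terms: t_0 = 3; t_1 = 4; t_2 = 0; t_3 = 6; t_4 = 9; t_5 = 10; t_6 = 7; t_7 = 0.
Since t_7 = t_2 = 0, the sequence is eventually periodic: after a pre-period of length 2 it cycles with period 5.
For i ≥ 2, t_i depends only on (i - 2) mod 5. (27 - 2) mod 5 = 0, so t_{27} = t_2 = 0.

0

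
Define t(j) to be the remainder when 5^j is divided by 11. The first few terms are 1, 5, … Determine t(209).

9

Computing terms: t(0) = 1; t(1) = 5; t(2) = 3; t(3) = 4; t(4) = 9; t(5) = 1.
Since t(5) = t(0) = 1, the sequence is periodic with period 5.
(209 - 0) mod 5 = 4, so t(209) = t(4) = 9.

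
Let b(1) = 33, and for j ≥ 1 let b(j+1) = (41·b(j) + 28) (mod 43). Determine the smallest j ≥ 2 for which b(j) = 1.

5

Listing terms: b(1) = 33, b(2) = 5, b(3) = 18, b(4) = 35, b(5) = 1, b(6) = 26, b(7) = 19, b(8) = 33.
Since b(8) = b(1) = 33, the sequence is periodic with period 7.
The value 1 first appears (with j ≥ 2) at b(5).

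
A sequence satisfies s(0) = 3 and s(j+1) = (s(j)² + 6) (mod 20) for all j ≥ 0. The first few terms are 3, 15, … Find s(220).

Listing terms: s(0) = 3, s(1) = 15, s(2) = 11, s(3) = 7, s(4) = 15.
Since s(4) = s(1) = 15, the sequence is eventually periodic: after a pre-period of length 1 it cycles with period 3.
For j ≥ 1, s(j) depends only on (j - 1) mod 3. (220 - 1) mod 3 = 0, so s(220) = s(1) = 15.

15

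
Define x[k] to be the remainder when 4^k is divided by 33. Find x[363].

31

Listing terms: x[1] = 4, x[2] = 16, x[3] = 31, x[4] = 25, x[5] = 1, x[6] = 4.
Since x[6] = x[1] = 4, the sequence is periodic with period 5.
(363 - 1) mod 5 = 2, so x[363] = x[3] = 31.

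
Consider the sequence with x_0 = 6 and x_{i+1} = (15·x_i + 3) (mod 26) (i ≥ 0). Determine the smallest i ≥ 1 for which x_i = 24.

4

We have x_0 = 6, x_1 = 15, x_2 = 20, x_3 = 17, x_4 = 24, x_5 = 25, x_6 = 14, x_7 = 5, x_8 = 0, x_9 = 3, x_{10} = 22, x_{11} = 21, x_{12} = 6.
The sequence repeats with period 12.
The value 24 first appears (with i ≥ 1) at x_4.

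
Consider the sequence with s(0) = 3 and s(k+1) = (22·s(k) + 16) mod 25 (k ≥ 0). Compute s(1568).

s(0) = 3,  s(1) = 7,  s(2) = 20,  s(3) = 6,  s(4) = 23,  s(5) = 22,  s(6) = 0,  s(7) = 16,  s(8) = 18,  s(9) = 12,  s(10) = 5,  s(11) = 1,  s(12) = 13,  s(13) = 2,  s(14) = 10,  s(15) = 11,  s(16) = 8,  s(17) = 17,  s(18) = 15,  s(19) = 21,  s(20) = 3.
The sequence repeats with period 20.
So s(1568) = s(0 + ((1568-0) mod 20)) = s(8) = 18.

18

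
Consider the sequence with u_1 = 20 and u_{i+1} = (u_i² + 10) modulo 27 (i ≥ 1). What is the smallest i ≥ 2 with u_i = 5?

2

Listing terms: u_1 = 20,  u_2 = 5,  u_3 = 8,  u_4 = 20.
The sequence repeats with period 3.
The value 5 first appears (with i ≥ 2) at u_2.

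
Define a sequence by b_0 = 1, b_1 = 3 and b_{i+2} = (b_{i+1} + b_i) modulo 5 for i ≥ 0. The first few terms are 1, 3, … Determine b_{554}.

4

Computing terms: b_0 = 1, b_1 = 3, b_2 = 4, b_3 = 2, b_4 = 1, b_5 = 3.
Since (b_4, b_5) = (b_0, b_1) = (1, 3) (two consecutive terms determine the rest), the sequence is periodic with period 4.
So b_{554} = b_{0 + ((554-0) mod 4)} = b_2 = 4.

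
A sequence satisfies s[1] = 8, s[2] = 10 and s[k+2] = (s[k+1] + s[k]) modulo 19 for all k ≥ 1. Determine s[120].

Computing terms: s[1] = 8,  s[2] = 10,  s[3] = 18,  s[4] = 9,  s[5] = 8,  s[6] = 17,  s[7] = 6,  s[8] = 4,  s[9] = 10,  s[10] = 14,  s[11] = 5,  s[12] = 0,  s[13] = 5,  s[14] = 5,  s[15] = 10,  s[16] = 15,  s[17] = 6,  s[18] = 2,  s[19] = 8,  s[20] = 10.
Since (s[19], s[20]) = (s[1], s[2]) = (8, 10) (two consecutive terms determine the rest), the sequence is periodic with period 18.
(120 - 1) mod 18 = 11, so s[120] = s[12] = 0.

0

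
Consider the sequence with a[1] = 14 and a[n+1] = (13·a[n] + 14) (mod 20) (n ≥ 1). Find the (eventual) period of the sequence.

4

Computing terms: a[1] = 14, a[2] = 16, a[3] = 2, a[4] = 0, a[5] = 14.
The sequence repeats with period 4.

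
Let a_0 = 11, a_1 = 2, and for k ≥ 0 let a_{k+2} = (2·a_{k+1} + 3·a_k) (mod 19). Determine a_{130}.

5

We have a_0 = 11; a_1 = 2; a_2 = 18; a_3 = 4; a_4 = 5; a_5 = 3; a_6 = 2; a_7 = 13; a_8 = 13; a_9 = 8; a_{10} = 17; a_{11} = 1; a_{12} = 15; a_{13} = 14; a_{14} = 16; a_{15} = 17; a_{16} = 6; a_{17} = 6; a_{18} = 11; a_{19} = 2.
Since (a_{18}, a_{19}) = (a_0, a_1) = (11, 2) (two consecutive terms determine the rest), the sequence is periodic with period 18.
So a_{130} = a_{0 + ((130-0) mod 18)} = a_4 = 5.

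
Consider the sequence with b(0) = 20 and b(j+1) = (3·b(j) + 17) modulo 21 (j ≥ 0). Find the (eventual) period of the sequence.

6

Computing terms: b(0) = 20; b(1) = 14; b(2) = 17; b(3) = 5; b(4) = 11; b(5) = 8; b(6) = 20.
The sequence repeats with period 6.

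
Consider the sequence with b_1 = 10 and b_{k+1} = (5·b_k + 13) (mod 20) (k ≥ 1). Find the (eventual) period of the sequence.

4

b_1 = 10; b_2 = 3; b_3 = 8; b_4 = 13; b_5 = 18; b_6 = 3.
Since b_6 = b_2 = 3, the sequence is eventually periodic: after a pre-period of length 1 it cycles with period 4.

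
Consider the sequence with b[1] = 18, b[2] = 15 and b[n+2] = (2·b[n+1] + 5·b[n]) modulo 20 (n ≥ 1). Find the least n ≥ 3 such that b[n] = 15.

4

b[1] = 18; b[2] = 15; b[3] = 0; b[4] = 15; b[5] = 10; b[6] = 15; b[7] = 0.
Since (b[6], b[7]) = (b[2], b[3]) = (15, 0) (two consecutive terms determine the rest), the sequence is eventually periodic: after a pre-period of length 1 it cycles with period 4.
The value 15 first appears (with n ≥ 3) at b[4].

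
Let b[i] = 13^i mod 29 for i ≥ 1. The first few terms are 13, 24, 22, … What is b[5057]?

22

Computing terms: b[1] = 13, b[2] = 24, b[3] = 22, b[4] = 25, b[5] = 6, b[6] = 20, b[7] = 28, b[8] = 16, b[9] = 5, b[10] = 7, b[11] = 4, b[12] = 23, b[13] = 9, b[14] = 1, b[15] = 13.
Since b[15] = b[1] = 13, the sequence is periodic with period 14.
So b[5057] = b[1 + ((5057-1) mod 14)] = b[3] = 22.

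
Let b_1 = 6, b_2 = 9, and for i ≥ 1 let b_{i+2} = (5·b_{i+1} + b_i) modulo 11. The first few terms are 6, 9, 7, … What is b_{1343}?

We have b_1 = 6; b_2 = 9; b_3 = 7; b_4 = 0; b_5 = 7; b_6 = 2; b_7 = 6; b_8 = 10; b_9 = 1; b_{10} = 4; b_{11} = 10; b_{12} = 10; b_{13} = 5; b_{14} = 2; b_{15} = 4; b_{16} = 0; b_{17} = 4; b_{18} = 9; b_{19} = 5; b_{20} = 1; b_{21} = 10; b_{22} = 7; b_{23} = 1; b_{24} = 1; b_{25} = 6; b_{26} = 9.
The sequence repeats with period 24.
So b_{1343} = b_{1 + ((1343-1) mod 24)} = b_{23} = 1.

1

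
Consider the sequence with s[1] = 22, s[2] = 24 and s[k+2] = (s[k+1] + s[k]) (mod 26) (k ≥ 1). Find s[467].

14

s[1] = 22; s[2] = 24; s[3] = 20; s[4] = 18; s[5] = 12; s[6] = 4; s[7] = 16; s[8] = 20; s[9] = 10; s[10] = 4; s[11] = 14; s[12] = 18; s[13] = 6; s[14] = 24; s[15] = 4; s[16] = 2; s[17] = 6; s[18] = 8; s[19] = 14; s[20] = 22; s[21] = 10; s[22] = 6; s[23] = 16; s[24] = 22; s[25] = 12; s[26] = 8; s[27] = 20; s[28] = 2; s[29] = 22; s[30] = 24.
The sequence repeats with period 28.
(467 - 1) mod 28 = 18, so s[467] = s[19] = 14.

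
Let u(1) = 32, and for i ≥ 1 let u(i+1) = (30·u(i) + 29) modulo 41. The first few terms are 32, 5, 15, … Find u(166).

We have u(1) = 32; u(2) = 5; u(3) = 15; u(4) = 28; u(5) = 8; u(6) = 23; u(7) = 22; u(8) = 33; u(9) = 35; u(10) = 13; u(11) = 9; u(12) = 12; u(13) = 20; u(14) = 14; u(15) = 39; u(16) = 10; u(17) = 1; u(18) = 18; u(19) = 36; u(20) = 2; u(21) = 7; u(22) = 34; u(23) = 24; u(24) = 11; u(25) = 31; u(26) = 16; u(27) = 17; u(28) = 6; u(29) = 4; u(30) = 26; u(31) = 30; u(32) = 27; u(33) = 19; u(34) = 25; u(35) = 0; u(36) = 29; u(37) = 38; u(38) = 21; u(39) = 3; u(40) = 37; u(41) = 32.
Since u(41) = u(1) = 32, the sequence is periodic with period 40.
So u(166) = u(1 + ((166-1) mod 40)) = u(6) = 23.

23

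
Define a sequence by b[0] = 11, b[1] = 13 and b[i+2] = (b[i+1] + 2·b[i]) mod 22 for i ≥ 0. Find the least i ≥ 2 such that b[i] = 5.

8

We have b[0] = 11; b[1] = 13; b[2] = 13; b[3] = 17; b[4] = 21; b[5] = 11; b[6] = 9; b[7] = 9; b[8] = 5; b[9] = 1; b[10] = 11; b[11] = 13.
The sequence repeats with period 10.
The value 5 first appears (with i ≥ 2) at b[8].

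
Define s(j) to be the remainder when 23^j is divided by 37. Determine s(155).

29

Computing terms: s(1) = 23; s(2) = 11; s(3) = 31; s(4) = 10; s(5) = 8; s(6) = 36; s(7) = 14; s(8) = 26; s(9) = 6; s(10) = 27; s(11) = 29; s(12) = 1; s(13) = 23.
Since s(13) = s(1) = 23, the sequence is periodic with period 12.
So s(155) = s(1 + ((155-1) mod 12)) = s(11) = 29.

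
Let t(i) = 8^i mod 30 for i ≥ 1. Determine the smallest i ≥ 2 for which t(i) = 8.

5

Listing terms: t(1) = 8,  t(2) = 4,  t(3) = 2,  t(4) = 16,  t(5) = 8.
The sequence repeats with period 4.
The value 8 next appears (with i ≥ 2) at t(5).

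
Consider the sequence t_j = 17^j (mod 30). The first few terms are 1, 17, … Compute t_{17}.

17

Computing terms: t_0 = 1; t_1 = 17; t_2 = 19; t_3 = 23; t_4 = 1.
Since t_4 = t_0 = 1, the sequence is periodic with period 4.
(17 - 0) mod 4 = 1, so t_{17} = t_1 = 17.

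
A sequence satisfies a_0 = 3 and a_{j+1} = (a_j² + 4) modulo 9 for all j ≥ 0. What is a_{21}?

We have a_0 = 3,  a_1 = 4,  a_2 = 2,  a_3 = 8,  a_4 = 5,  a_5 = 2.
Since a_5 = a_2 = 2, the sequence is eventually periodic: after a pre-period of length 2 it cycles with period 3.
For j ≥ 2, a_j depends only on (j - 2) mod 3. (21 - 2) mod 3 = 1, so a_{21} = a_3 = 8.

8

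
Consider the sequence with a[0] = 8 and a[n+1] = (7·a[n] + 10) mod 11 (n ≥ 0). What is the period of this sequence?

10

We have a[0] = 8,  a[1] = 0,  a[2] = 10,  a[3] = 3,  a[4] = 9,  a[5] = 7,  a[6] = 4,  a[7] = 5,  a[8] = 1,  a[9] = 6,  a[10] = 8.
Since a[10] = a[0] = 8, the sequence is periodic with period 10.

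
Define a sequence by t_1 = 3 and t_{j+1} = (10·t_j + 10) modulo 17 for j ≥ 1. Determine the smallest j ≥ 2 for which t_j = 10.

t_1 = 3, t_2 = 6, t_3 = 2, t_4 = 13, t_5 = 4, t_6 = 16, t_7 = 0, t_8 = 10, t_9 = 8, t_{10} = 5, t_{11} = 9, t_{12} = 15, t_{13} = 7, t_{14} = 12, t_{15} = 11, t_{16} = 1, t_{17} = 3.
The sequence repeats with period 16.
The value 10 first appears (with j ≥ 2) at t_8.

8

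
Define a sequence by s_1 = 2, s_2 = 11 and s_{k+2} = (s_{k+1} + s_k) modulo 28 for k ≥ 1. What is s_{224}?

23

We have s_1 = 2; s_2 = 11; s_3 = 13; s_4 = 24; s_5 = 9; s_6 = 5; s_7 = 14; s_8 = 19; s_9 = 5; s_{10} = 24; s_{11} = 1; s_{12} = 25; s_{13} = 26; s_{14} = 23; s_{15} = 21; s_{16} = 16; s_{17} = 9; s_{18} = 25; s_{19} = 6; s_{20} = 3; s_{21} = 9; s_{22} = 12; s_{23} = 21; s_{24} = 5; s_{25} = 26; s_{26} = 3; s_{27} = 1; s_{28} = 4; s_{29} = 5; s_{30} = 9; s_{31} = 14; s_{32} = 23; s_{33} = 9; s_{34} = 4; s_{35} = 13; s_{36} = 17; s_{37} = 2; s_{38} = 19; s_{39} = 21; s_{40} = 12; s_{41} = 5; s_{42} = 17; s_{43} = 22; s_{44} = 11; s_{45} = 5; s_{46} = 16; s_{47} = 21; s_{48} = 9; s_{49} = 2; s_{50} = 11.
Since (s_{49}, s_{50}) = (s_1, s_2) = (2, 11) (two consecutive terms determine the rest), the sequence is periodic with period 48.
(224 - 1) mod 48 = 31, so s_{224} = s_{32} = 23.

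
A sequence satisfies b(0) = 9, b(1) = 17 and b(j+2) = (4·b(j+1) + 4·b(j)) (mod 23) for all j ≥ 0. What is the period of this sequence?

We have b(0) = 9; b(1) = 17; b(2) = 12; b(3) = 1; b(4) = 6; b(5) = 5; b(6) = 21; b(7) = 12; b(8) = 17; b(9) = 1; b(10) = 3; b(11) = 16; b(12) = 7; b(13) = 0; b(14) = 5; b(15) = 20; b(16) = 8; b(17) = 20; b(18) = 20; b(19) = 22; b(20) = 7; b(21) = 1; b(22) = 9; b(23) = 17.
Since (b(22), b(23)) = (b(0), b(1)) = (9, 17) (two consecutive terms determine the rest), the sequence is periodic with period 22.

22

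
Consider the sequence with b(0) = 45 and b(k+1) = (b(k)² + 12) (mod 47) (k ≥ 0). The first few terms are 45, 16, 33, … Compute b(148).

36

Listing terms: b(0) = 45,  b(1) = 16,  b(2) = 33,  b(3) = 20,  b(4) = 36,  b(5) = 39,  b(6) = 29,  b(7) = 7,  b(8) = 14,  b(9) = 20.
Since b(9) = b(3) = 20, the sequence is eventually periodic: after a pre-period of length 3 it cycles with period 6.
For k ≥ 3, b(k) depends only on (k - 3) mod 6. (148 - 3) mod 6 = 1, so b(148) = b(4) = 36.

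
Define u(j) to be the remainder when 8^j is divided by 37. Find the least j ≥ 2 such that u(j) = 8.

Computing terms: u(1) = 8,  u(2) = 27,  u(3) = 31,  u(4) = 26,  u(5) = 23,  u(6) = 36,  u(7) = 29,  u(8) = 10,  u(9) = 6,  u(10) = 11,  u(11) = 14,  u(12) = 1,  u(13) = 8.
The sequence repeats with period 12.
The value 8 next appears (with j ≥ 2) at u(13).

13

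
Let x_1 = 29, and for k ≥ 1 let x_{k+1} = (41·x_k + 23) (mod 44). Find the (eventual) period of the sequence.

x_1 = 29; x_2 = 24; x_3 = 39; x_4 = 38; x_5 = 41; x_6 = 32; x_7 = 15; x_8 = 22; x_9 = 1; x_{10} = 20; x_{11} = 7; x_{12} = 2; x_{13} = 17; x_{14} = 16; x_{15} = 19; x_{16} = 10; x_{17} = 37; x_{18} = 0; x_{19} = 23; x_{20} = 42; x_{21} = 29.
Since x_{21} = x_1 = 29, the sequence is periodic with period 20.

20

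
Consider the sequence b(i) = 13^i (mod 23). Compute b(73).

9

Computing terms: b(0) = 1; b(1) = 13; b(2) = 8; b(3) = 12; b(4) = 18; b(5) = 4; b(6) = 6; b(7) = 9; b(8) = 2; b(9) = 3; b(10) = 16; b(11) = 1.
Since b(11) = b(0) = 1, the sequence is periodic with period 11.
So b(73) = b(0 + ((73-0) mod 11)) = b(7) = 9.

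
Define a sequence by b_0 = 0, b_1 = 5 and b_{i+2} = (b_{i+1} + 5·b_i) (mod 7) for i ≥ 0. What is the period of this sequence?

21

Listing terms: b_0 = 0, b_1 = 5, b_2 = 5, b_3 = 2, b_4 = 6, b_5 = 2, b_6 = 4, b_7 = 0, b_8 = 6, b_9 = 6, b_{10} = 1, b_{11} = 3, b_{12} = 1, b_{13} = 2, b_{14} = 0, b_{15} = 3, b_{16} = 3, b_{17} = 4, b_{18} = 5, b_{19} = 4, b_{20} = 1, b_{21} = 0, b_{22} = 5.
The sequence repeats with period 21.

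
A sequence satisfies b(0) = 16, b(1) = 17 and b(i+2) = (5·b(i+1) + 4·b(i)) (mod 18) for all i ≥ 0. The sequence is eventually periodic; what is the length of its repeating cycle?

24

Listing terms: b(0) = 16; b(1) = 17; b(2) = 5; b(3) = 3; b(4) = 17; b(5) = 7; b(6) = 13; b(7) = 3; b(8) = 13; b(9) = 5; b(10) = 5; b(11) = 9; b(12) = 11; b(13) = 1; b(14) = 13; b(15) = 15; b(16) = 1; b(17) = 11; b(18) = 5; b(19) = 15; b(20) = 5; b(21) = 13; b(22) = 13; b(23) = 9; b(24) = 7; b(25) = 17; b(26) = 5.
Since (b(25), b(26)) = (b(1), b(2)) = (17, 5) (two consecutive terms determine the rest), the sequence is eventually periodic: after a pre-period of length 1 it cycles with period 24.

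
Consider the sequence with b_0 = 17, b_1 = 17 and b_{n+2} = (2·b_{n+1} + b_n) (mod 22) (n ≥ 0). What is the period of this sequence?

Computing terms: b_0 = 17; b_1 = 17; b_2 = 7; b_3 = 9; b_4 = 3; b_5 = 15; b_6 = 11; b_7 = 15; b_8 = 19; b_9 = 9; b_{10} = 15; b_{11} = 17; b_{12} = 5; b_{13} = 5; b_{14} = 15; b_{15} = 13; b_{16} = 19; b_{17} = 7; b_{18} = 11; b_{19} = 7; b_{20} = 3; b_{21} = 13; b_{22} = 7; b_{23} = 5; b_{24} = 17; b_{25} = 17.
Since (b_{24}, b_{25}) = (b_0, b_1) = (17, 17) (two consecutive terms determine the rest), the sequence is periodic with period 24.

24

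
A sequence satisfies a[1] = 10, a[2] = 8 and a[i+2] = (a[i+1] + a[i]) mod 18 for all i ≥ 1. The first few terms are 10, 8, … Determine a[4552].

a[1] = 10; a[2] = 8; a[3] = 0; a[4] = 8; a[5] = 8; a[6] = 16; a[7] = 6; a[8] = 4; a[9] = 10; a[10] = 14; a[11] = 6; a[12] = 2; a[13] = 8; a[14] = 10; a[15] = 0; a[16] = 10; a[17] = 10; a[18] = 2; a[19] = 12; a[20] = 14; a[21] = 8; a[22] = 4; a[23] = 12; a[24] = 16; a[25] = 10; a[26] = 8.
Since (a[25], a[26]) = (a[1], a[2]) = (10, 8) (two consecutive terms determine the rest), the sequence is periodic with period 24.
So a[4552] = a[1 + ((4552-1) mod 24)] = a[16] = 10.

10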